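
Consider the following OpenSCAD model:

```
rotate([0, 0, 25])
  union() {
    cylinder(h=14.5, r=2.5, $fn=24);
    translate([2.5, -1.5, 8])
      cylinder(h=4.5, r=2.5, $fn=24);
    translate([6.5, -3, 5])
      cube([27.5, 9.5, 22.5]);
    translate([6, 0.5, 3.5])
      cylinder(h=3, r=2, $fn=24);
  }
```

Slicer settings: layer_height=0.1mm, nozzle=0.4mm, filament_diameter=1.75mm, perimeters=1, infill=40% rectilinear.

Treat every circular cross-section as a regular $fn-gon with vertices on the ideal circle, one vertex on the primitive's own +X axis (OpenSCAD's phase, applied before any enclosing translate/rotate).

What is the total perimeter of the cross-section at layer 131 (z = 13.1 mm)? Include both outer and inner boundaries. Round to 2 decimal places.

89.66 mm

At z = 13.1 mm: the cylinder: section is a regular 24-gon, circumradius r=2.5 (perimeter = 2·24·2.500·sin(180°/24) = 15.66 mm); the cylinder at (2.5, -1.5) does not reach this height (z outside [8, 12.5]); the cube at (6.5, -3) (footprint 27.5×9.5) is included at this height (perimeter 74.00 mm); the cylinder at (6, 0.5) is absent (z outside [3.5, 6.5]); Merging all regions: the 2 present regions are separate (no shared area or edge), so areas and boundary lengths simply add and each stays a separate island — boundary = 89.66 mm; (whole slice rotated 25° about Z — lengths, areas and connectivity unchanged). Overall, the cross-section has 2 separate islands. Total boundary length (outer) = 89.66 mm.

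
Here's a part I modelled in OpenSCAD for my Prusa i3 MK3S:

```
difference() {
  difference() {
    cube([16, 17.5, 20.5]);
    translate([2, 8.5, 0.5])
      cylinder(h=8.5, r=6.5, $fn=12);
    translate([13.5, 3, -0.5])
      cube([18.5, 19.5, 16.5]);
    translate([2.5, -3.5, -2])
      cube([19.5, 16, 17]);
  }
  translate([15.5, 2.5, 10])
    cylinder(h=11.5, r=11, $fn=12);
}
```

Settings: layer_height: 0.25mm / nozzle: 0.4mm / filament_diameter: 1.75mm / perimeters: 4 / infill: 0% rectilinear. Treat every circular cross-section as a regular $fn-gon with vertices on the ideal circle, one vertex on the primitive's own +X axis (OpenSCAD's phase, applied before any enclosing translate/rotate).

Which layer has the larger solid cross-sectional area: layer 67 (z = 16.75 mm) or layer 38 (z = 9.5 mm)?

layer 67 (z = 16.75 mm)

Layer 67 (z = 16.75): the cube is present — its section is the full 16×17.5 rectangle (area 280.00 mm²); the cylinder at (2, 8.5) is not intersected at this z (z outside [0.5, 9]); the cube at (13.5, 3) is absent (z outside [-0.5, 16]); the cube at (2.5, -3.5) is not intersected at this z (z outside [-2, 15]); After the difference (first − rest): none of the subtracted shapes is present at this height, so the 16×17.5 cube is unchanged — area = 280.00 mm²; the cylinder at (15.5, 2.5): section is a regular 12-gon, circumradius r=11 (area = (12/2)·11.000²·sin(360°/12) = 363.00 mm²); Taking the first minus the rest: starting from the result so far (280.00 mm²), the r=11 cylinder at (15.5, 2.5) partially overlaps it — only the 124.13 mm² overlap (of its 363.00 mm²) is removed, clipping the outline — area = 155.87 mm². So its area = 155.87 mm². Layer 38 (z = 9.5): the cube is present — its section is the full 16×17.5 rectangle (area 280.00 mm²); the cylinder at (2, 8.5) is absent (z outside [0.5, 9]); the cube at (13.5, 3) is present — its section is the full 18.5×19.5 rectangle (area 360.75 mm²); the cube at (2.5, -3.5) is present — its section is the full 19.5×16 rectangle (area 312.00 mm²); Subtracting the remaining from the first: starting from the 16×17.5 cube (280.00 mm²), the 18.5×19.5 cube at (13.5, 3) partially overlaps it — only the 36.25 mm² overlap (of its 360.75 mm²) is removed, clipping the outline; the 19.5×16 cube at (2.5, -3.5) partially overlaps it — only the 145.00 mm² overlap (of its 312.00 mm²) is removed, clipping the outline — area = 98.75 mm²; the cylinder at (15.5, 2.5) is not intersected at this z (z outside [10, 21.5]); Subtracting the remaining from the first: none of the subtracted shapes is present at this height, so that combined region is unchanged — area = 98.75 mm². So its area = 98.75 mm². Layer 67 is larger (155.87 vs 98.75 mm²).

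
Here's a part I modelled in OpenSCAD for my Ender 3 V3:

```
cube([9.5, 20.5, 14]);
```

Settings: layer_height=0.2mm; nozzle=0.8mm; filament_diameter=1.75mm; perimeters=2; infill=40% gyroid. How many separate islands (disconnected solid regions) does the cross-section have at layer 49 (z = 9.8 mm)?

At z = 9.8 mm: the 9.5×20.5 cube contributes its full rectangle. Overall, the cross-section is a single solid region. Island count = 1.

1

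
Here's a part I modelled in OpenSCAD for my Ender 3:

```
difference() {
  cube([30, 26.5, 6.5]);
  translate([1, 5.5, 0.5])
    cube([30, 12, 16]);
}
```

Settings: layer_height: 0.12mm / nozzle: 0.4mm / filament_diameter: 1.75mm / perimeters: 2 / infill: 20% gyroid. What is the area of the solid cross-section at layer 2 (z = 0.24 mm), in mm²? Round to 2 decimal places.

At z = 0.24 mm: the 30×26.5 cube contributes its full rectangle (area 795.00 mm²); the cube at (1, 5.5) is not intersected at this z (z outside [0.5, 16.5]); Subtracting the remaining from the first: none of the subtracted shapes is present at this height, so the 30×26.5 cube is unchanged — area = 795.00 mm². Overall, the cross-section is a single solid region. Net area = 795.00 mm².

795.00 mm²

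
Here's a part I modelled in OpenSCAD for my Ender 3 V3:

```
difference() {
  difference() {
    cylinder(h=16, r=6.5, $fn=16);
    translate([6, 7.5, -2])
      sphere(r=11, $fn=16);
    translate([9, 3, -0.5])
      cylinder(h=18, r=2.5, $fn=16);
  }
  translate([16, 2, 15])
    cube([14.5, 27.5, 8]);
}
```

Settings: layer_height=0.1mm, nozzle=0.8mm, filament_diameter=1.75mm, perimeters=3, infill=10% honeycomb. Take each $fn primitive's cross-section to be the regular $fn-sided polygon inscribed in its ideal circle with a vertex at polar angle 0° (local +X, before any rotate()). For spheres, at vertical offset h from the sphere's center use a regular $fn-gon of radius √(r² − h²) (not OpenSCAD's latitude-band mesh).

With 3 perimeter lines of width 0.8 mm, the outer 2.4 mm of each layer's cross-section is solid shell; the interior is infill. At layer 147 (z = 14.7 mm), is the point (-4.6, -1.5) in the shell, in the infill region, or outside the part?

At z = 14.7 mm: the r=6.5 cylinder contributes a regular 16-gon of circumradius 6.5; the sphere at (6, 7.5) is not intersected at this z (|z−center|=16.700 > r=11); the r=2.5 cylinder at (9, 3) gives a regular 16-gon of circumradius 2.5 (constant along its height); Taking the first minus the rest: starting from the r=6.5 cylinder, the r=2.5 cylinder at (9, 3) misses the remaining region (no effect) — 1 connected region; the cube at (16, 2) does not reach this height (z outside [15, 23]); Taking the first minus the rest: none of the subtracted shapes is present at this height, so that combined region is unchanged — 1 connected region. Overall, the cross-section is a single solid region. The nearest boundary edge runs (-6.01, -2.49)→(-6.50, 0.00); distance from the point to it = 1.57 mm. The point is inside the cross-section, 1.57 mm from the nearest boundary — within the 2.4 mm shell band (3 × 0.8).

shell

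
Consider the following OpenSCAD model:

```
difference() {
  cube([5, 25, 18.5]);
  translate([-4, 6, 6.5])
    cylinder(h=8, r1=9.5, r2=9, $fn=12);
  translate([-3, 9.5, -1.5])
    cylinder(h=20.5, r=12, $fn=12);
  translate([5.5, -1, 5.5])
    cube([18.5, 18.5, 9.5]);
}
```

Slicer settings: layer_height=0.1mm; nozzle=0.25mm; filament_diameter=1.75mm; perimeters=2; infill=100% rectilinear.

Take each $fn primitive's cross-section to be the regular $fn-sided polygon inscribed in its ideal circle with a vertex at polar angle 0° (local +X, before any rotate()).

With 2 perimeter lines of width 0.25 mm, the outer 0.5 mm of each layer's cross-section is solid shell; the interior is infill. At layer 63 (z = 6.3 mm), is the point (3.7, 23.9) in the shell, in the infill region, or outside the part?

infill

At z = 6.3 mm: the cube is present — its section is the full 5×25 rectangle; the cone at (-4, 6) does not reach this height (z outside [6.5, 14.5]); the cylinder at (-3, 9.5): section is a regular 12-gon, circumradius r=12; the cube at (5.5, -1) (footprint 18.5×18.5) is included at this height; Subtracting the remaining from the first: starting from the 5×25 cube, the r=12 cylinder at (-3, 9.5) partially overlaps it — only the 98.05 mm² overlap (of its 432.00 mm²) is removed, clipping the outline; the 18.5×18.5 cube at (5.5, -1) misses the remaining region (no effect) — 2 connected regions. Overall, the cross-section has 2 separate islands. The nearest boundary edge runs (0.00, 25.00)→(5.00, 25.00); distance from the point to it = 1.10 mm. (Shell/infill is judged within the island containing the point — the largest one.) The point is inside the cross-section and 1.10 mm from the nearest boundary — more than the 0.5 mm shell width (2 × 0.25), so it's in the infill interior.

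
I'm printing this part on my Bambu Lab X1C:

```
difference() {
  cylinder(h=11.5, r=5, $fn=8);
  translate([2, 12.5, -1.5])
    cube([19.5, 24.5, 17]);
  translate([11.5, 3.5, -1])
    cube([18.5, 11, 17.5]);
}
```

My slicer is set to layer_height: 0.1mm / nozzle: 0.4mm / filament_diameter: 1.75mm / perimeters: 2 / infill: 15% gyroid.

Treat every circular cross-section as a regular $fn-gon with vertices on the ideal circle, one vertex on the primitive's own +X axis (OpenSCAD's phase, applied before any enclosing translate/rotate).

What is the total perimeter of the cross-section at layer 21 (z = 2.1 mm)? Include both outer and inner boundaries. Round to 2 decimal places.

At z = 2.1 mm: the cylinder: section is a regular 8-gon, circumradius r=5 (perimeter = 2·8·5.000·sin(180°/8) = 30.61 mm); the 19.5×24.5 cube at (2, 12.5) contributes its full rectangle (perimeter 88.00 mm); the cube at (11.5, 3.5) is present — its section is the full 18.5×11 rectangle (perimeter 59.00 mm); After the difference (first − rest): starting from the r=5 cylinder, the 19.5×24.5 cube at (2, 12.5) misses the remaining region (no effect); the 18.5×11 cube at (11.5, 3.5) misses the remaining region (no effect) — boundary = 30.61 mm. Overall, the cross-section is a single solid region. Total boundary length (outer) = 30.61 mm.

30.61 mm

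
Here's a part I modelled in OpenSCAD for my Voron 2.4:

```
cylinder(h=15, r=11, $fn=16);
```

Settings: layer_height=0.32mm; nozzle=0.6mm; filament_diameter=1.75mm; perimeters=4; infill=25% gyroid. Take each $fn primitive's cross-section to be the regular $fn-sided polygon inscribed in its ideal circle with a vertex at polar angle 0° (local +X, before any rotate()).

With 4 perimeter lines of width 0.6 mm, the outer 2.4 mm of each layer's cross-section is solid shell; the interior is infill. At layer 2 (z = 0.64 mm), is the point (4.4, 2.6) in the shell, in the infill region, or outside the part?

infill

At z = 0.64 mm: the r=11 cylinder gives a regular 16-gon of circumradius 11 (constant along its height). Overall, the cross-section is a single solid region. The nearest boundary edge runs (10.16, 4.21)→(7.78, 7.78); distance from the point to it = 5.69 mm. The point is inside the cross-section and 5.69 mm from the nearest boundary — more than the 2.4 mm shell width (4 × 0.6), so it's in the infill interior.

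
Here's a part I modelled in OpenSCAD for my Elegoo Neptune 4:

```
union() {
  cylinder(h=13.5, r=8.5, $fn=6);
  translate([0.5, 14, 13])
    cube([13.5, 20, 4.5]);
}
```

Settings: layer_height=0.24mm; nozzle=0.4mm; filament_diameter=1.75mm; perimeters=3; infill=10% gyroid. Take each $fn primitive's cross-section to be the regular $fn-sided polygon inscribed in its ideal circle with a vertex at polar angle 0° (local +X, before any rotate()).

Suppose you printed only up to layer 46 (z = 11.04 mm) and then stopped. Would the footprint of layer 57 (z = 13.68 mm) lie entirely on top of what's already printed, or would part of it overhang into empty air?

Compare the two slices. At z = 11.04: the r=8.5 cylinder gives a regular 6-gon of circumradius 8.5 (constant along its height) (area = (6/2)·8.500²·sin(360°/6) = 187.71 mm²); the cube at (0.5, 14) is not intersected at this z (z outside [13, 17.5]); Combining (union): only the r=8.5 cylinder is present, so the union is just that shape — area = 187.71 mm². At z = 13.68: the cylinder is absent (z outside [0, 13.5]); the cube at (0.5, 14) (footprint 13.5×20) is included at this height (area 270.00 mm²); Combining (union): only the 13.5×20 cube at (0.5, 14) is present, so the union is just that shape — area = 270.00 mm². Checking containment: at z = 13.68 the cross-section extends beyond the z = 11.04 cross-section by about 270.00 mm².

part overhangs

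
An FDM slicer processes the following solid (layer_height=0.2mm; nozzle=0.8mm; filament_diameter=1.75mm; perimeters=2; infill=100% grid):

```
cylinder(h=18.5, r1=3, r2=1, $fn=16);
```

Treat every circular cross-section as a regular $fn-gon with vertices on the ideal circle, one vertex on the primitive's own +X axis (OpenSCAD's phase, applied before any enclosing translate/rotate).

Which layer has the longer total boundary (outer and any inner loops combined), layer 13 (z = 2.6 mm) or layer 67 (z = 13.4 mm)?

Layer 13 (z = 2.6): the cone (r1=3→r2=1) has section circumradius 2.719 here — a regular 16-gon (perimeter = 2·16·2.719·sin(180°/16) = 16.97 mm). So its perimeter = 16.97 mm. Layer 67 (z = 13.4): the cone contributes a regular 16-gon of circumradius 1.551 (interpolated between r1=3 and r2=1 at t=0.724) (perimeter = 2·16·1.551·sin(180°/16) = 9.68 mm). So its perimeter = 9.68 mm. Layer 13 is larger (16.97 vs 9.68 mm).

layer 13 (z = 2.6 mm)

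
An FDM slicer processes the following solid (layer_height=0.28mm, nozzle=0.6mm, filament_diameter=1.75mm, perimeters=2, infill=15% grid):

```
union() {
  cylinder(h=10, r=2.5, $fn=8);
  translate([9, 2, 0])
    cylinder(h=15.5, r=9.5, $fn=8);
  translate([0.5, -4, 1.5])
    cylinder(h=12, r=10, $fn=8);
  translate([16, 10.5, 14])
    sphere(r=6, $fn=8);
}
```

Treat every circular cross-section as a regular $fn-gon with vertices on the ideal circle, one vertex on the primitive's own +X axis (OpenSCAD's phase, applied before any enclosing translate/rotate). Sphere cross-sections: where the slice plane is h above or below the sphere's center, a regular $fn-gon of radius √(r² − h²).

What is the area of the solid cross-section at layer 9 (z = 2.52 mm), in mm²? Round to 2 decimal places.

At z = 2.52 mm: the r=2.5 cylinder contributes a regular 8-gon of circumradius 2.5 (area = (8/2)·2.500²·sin(360°/8) = 17.68 mm²); the r=9.5 cylinder at (9, 2) gives a regular 8-gon of circumradius 9.5 (constant along its height) (area = (8/2)·9.500²·sin(360°/8) = 255.27 mm²); the cylinder at (0.5, -4): section is a regular 8-gon, circumradius r=10 (area = (8/2)·10.000²·sin(360°/8) = 282.84 mm²); the sphere at (16, 10.5) is not intersected at this z (|z−center|=11.480 > r=6); Merging all regions: the regions partially overlap — summed areas 555.79 mm² minus the doubly-counted overlap 104.68 mm² gives 451.11 mm² — area = 451.11 mm². Overall, the cross-section is a single solid region. Net area = 451.11 mm².

451.11 mm²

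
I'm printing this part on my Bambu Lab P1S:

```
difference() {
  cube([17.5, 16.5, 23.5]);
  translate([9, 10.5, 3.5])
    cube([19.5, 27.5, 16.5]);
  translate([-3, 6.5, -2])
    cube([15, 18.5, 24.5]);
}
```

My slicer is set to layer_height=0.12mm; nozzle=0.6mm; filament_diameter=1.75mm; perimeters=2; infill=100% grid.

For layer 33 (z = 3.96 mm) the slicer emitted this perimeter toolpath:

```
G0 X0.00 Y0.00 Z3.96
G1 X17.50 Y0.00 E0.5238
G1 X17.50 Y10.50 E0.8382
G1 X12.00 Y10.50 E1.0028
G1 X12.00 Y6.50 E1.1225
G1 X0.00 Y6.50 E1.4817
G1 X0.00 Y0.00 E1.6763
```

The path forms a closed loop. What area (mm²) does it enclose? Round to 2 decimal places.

135.75 mm²

Apply the shoelace formula to the sequence of (X, Y) vertices; enclosed area = 135.75 mm².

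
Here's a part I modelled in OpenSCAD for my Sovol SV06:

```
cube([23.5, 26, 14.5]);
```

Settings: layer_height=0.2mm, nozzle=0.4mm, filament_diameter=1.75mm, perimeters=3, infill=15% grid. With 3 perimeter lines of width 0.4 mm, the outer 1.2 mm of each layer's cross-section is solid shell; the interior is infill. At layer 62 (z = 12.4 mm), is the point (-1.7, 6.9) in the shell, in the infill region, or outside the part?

At z = 12.4 mm: the cube is present — its section is the full 23.5×26 rectangle. Overall, the cross-section is a single solid region. The nearest boundary edge runs (0.00, 26.00)→(0.00, 0.00); distance from the point to it = 1.70 mm. The point is not inside any of the regions above, so it lies outside the cross-section (1.70 mm from the nearest boundary).

outside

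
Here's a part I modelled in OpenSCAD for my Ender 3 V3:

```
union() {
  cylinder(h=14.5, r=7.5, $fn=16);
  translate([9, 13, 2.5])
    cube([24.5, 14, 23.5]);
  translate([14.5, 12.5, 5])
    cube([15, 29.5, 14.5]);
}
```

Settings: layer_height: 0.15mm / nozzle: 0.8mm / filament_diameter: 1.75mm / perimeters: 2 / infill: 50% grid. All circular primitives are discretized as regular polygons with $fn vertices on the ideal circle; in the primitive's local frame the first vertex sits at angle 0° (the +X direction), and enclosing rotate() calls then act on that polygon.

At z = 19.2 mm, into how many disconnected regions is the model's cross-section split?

1

At z = 19.2 mm: the cylinder is absent (z outside [0, 14.5]); the cube at (9, 13) is present — its section is the full 24.5×14 rectangle; the 15×29.5 cube at (14.5, 12.5) contributes its full rectangle; Taking the union: the regions partially overlap (shared area 210.00 mm²), so overlapping operands fuse into one piece — 1 connected region. The result has 1 disconnected region.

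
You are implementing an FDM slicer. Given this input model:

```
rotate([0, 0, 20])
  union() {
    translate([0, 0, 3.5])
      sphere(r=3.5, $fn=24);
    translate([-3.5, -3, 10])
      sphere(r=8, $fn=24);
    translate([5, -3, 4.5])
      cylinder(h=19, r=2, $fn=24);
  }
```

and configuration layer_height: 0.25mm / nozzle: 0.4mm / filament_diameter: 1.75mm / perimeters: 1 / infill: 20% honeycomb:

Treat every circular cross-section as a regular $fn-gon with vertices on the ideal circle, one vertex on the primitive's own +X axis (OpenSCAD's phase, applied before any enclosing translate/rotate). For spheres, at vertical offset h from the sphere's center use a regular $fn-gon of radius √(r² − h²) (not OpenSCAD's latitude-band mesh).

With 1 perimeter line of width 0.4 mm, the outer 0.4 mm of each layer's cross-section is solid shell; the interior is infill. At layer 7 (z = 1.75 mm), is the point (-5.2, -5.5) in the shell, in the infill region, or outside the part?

At z = 1.75 mm: the r=3.5 sphere contributes a regular 24-gon of circumradius √(3.5²−1.75²) = 3.031; the sphere at (-3.5, -3) is not intersected at this z (|z−center|=8.250 > r=8); the cylinder at (5, -3) is absent (z outside [4.5, 23.5]); Combining (union): only the r=3.5 sphere is present, so the union is just that shape — 1 connected region; (whole slice rotated 20° about Z — lengths, areas and connectivity unchanged). Overall, the cross-section is a single solid region. Undo the 20° rotation: the query point maps to (-6.768, -3.390) in the un-rotated model frame. The nearest boundary edge runs (-2.93, -0.78)→(-2.63, -1.52); distance from the point to it = 4.55 mm. The point is not inside any of the regions above, so it lies outside the cross-section (4.55 mm from the nearest boundary).

outside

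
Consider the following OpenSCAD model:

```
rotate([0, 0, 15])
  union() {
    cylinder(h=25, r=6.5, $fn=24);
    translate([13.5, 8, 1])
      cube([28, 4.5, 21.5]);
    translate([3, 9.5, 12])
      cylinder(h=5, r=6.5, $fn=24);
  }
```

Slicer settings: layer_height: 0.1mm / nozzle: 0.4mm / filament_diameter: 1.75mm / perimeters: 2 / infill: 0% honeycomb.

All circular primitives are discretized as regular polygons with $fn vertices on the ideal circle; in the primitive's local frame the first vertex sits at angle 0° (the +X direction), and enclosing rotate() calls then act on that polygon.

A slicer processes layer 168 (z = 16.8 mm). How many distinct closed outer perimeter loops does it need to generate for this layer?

2

At z = 16.8 mm: the r=6.5 cylinder contributes a regular 24-gon of circumradius 6.5; the cube at (13.5, 8) (footprint 28×4.5) is included at this height; the r=6.5 cylinder at (3, 9.5) gives a regular 24-gon of circumradius 6.5 (constant along its height); Merging all regions: the regions partially overlap (shared area 16.67 mm²), so overlapping operands fuse into one piece — 2 connected regions; (rotated 15° about Z; rotation is an isometry so areas/perimeters/island counts are preserved). The result has 2 disconnected regions.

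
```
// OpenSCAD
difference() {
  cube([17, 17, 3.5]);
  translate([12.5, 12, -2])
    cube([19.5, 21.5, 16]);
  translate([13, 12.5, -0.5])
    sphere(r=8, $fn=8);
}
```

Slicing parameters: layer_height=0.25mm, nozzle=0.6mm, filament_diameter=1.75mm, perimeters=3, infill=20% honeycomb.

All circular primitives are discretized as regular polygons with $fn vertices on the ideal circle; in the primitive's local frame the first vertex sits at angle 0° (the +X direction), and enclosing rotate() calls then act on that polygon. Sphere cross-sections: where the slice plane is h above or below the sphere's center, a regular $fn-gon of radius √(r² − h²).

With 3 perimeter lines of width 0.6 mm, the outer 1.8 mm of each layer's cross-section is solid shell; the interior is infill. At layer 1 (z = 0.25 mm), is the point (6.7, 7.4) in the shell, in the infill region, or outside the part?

At z = 0.25 mm: the cube (footprint 17×17) is included at this height; the cube at (12.5, 12) is present — its section is the full 19.5×21.5 rectangle; the r=8 sphere at (13, 12.5) slices to a regular 8-gon of circumradius 7.965 (√(r²−h²) with h=0.75 from center); Subtracting the remaining from the first: starting from the 17×17 cube, the 19.5×21.5 cube at (12.5, 12) partially overlaps it — only the 22.50 mm² overlap (of its 419.25 mm²) is removed, clipping the outline; the r=8 sphere at (13, 12.5) partially overlaps it — only the 100.55 mm² overlap (of its 179.43 mm²) is removed, clipping the outline — 1 connected region. Overall, the cross-section is a single solid region. The nearest boundary edge runs (5.04, 12.50)→(7.37, 6.87); distance from the point to it = 0.41 mm. The point is inside the cross-section, 0.41 mm from the nearest boundary — within the 1.8 mm shell band (3 × 0.6).

shell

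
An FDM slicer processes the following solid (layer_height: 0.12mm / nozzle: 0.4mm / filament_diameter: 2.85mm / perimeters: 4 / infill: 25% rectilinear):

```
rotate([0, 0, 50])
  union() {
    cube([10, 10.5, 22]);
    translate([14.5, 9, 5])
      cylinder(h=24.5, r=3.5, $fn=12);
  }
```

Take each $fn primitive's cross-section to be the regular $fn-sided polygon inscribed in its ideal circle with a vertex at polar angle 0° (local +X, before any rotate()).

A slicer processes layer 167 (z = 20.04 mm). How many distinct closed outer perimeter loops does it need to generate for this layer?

At z = 20.04 mm: the cube (footprint 10×10.5) is included at this height; the cylinder at (14.5, 9): section is a regular 12-gon, circumradius r=3.5; Merging all regions: the 2 present regions are separate (no shared area or edge), so areas and boundary lengths simply add and each stays a separate island — 2 connected regions; (whole slice rotated 50° about Z — lengths, areas and connectivity unchanged). The result has 2 disconnected regions.

2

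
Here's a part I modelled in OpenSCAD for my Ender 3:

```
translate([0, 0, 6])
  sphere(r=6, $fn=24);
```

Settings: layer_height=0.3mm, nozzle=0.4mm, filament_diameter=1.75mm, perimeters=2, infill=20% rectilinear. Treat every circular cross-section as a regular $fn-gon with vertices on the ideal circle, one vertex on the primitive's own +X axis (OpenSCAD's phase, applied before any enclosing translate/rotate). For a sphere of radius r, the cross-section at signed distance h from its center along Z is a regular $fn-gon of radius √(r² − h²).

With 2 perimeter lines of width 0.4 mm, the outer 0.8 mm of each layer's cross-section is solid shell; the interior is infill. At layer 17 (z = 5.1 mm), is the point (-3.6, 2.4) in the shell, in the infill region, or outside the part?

At z = 5.1 mm: the r=6 sphere contributes a regular 24-gon of circumradius √(6²−0.9²) = 5.932. Overall, the cross-section is a single solid region. The nearest boundary edge runs (-4.19, 4.19)→(-5.14, 2.97); distance from the point to it = 1.56 mm. The point is inside the cross-section and 1.56 mm from the nearest boundary — more than the 0.8 mm shell width (2 × 0.4), so it's in the infill interior.

infill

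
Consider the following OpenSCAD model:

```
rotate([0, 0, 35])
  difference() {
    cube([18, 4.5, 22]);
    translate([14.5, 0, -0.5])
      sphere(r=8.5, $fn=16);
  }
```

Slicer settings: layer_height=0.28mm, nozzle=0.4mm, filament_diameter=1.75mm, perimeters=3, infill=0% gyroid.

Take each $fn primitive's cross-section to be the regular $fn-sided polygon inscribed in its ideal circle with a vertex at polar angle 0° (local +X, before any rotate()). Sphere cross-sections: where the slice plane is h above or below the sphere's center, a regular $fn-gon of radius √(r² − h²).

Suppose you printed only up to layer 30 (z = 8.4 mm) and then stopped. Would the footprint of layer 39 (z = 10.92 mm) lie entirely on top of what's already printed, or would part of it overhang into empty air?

Compare the two slices. At z = 8.4: the cube (footprint 18×4.5) is included at this height (area 81.00 mm²); the sphere at (14.5, 0) is not intersected at this z (|z−center|=8.900 > r=8.5); Taking the first minus the rest: none of the subtracted shapes is present at this height, so the 18×4.5 cube is unchanged — area = 81.00 mm²; (whole slice rotated 35° about Z — lengths, areas and connectivity unchanged). At z = 10.92: the cube (footprint 18×4.5) is included at this height (area 81.00 mm²); the sphere at (14.5, 0) is absent (|z−center|=11.420 > r=8.5); Subtracting the remaining from the first: none of the subtracted shapes is present at this height, so the 18×4.5 cube is unchanged — area = 81.00 mm²; (rotated 35° about Z; rotation is an isometry so areas/perimeters/island counts are preserved). Checking containment: the cross-section at z = 10.92 is a subset of the cross-section at z = 8.4.

entirely on top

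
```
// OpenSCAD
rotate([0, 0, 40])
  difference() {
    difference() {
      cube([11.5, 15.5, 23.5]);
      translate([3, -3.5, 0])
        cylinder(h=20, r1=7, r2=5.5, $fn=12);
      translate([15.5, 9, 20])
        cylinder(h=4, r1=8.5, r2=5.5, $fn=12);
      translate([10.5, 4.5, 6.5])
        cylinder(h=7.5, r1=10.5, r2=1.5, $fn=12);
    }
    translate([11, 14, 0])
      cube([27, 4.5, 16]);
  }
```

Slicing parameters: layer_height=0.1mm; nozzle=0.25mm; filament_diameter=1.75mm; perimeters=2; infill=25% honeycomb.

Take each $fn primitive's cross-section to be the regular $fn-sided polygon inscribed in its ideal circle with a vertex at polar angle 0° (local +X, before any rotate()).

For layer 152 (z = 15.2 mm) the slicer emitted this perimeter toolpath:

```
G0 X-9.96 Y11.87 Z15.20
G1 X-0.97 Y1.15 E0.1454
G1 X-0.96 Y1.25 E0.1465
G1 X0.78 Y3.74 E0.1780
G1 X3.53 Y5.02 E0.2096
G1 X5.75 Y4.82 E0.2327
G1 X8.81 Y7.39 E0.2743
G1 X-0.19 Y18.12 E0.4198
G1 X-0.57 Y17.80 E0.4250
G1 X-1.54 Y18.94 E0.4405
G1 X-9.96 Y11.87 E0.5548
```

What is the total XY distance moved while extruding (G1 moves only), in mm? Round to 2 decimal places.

Sum the Euclidean lengths of each G1 segment: total = 53.38 mm.

53.38 mm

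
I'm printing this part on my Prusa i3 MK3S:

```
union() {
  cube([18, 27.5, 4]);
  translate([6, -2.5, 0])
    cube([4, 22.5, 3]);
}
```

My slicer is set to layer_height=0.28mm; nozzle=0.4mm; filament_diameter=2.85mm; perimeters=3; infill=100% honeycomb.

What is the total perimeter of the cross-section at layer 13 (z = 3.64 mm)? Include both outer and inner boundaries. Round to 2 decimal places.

91.00 mm

At z = 3.64 mm: the 18×27.5 cube contributes its full rectangle (perimeter 91.00 mm); the cube at (6, -2.5) is absent (z outside [0, 3]); Combining (union): only the 18×27.5 cube is present, so the union is just that shape — boundary = 91.00 mm. Overall, the cross-section is a single solid region. Total boundary length (outer) = 91.00 mm.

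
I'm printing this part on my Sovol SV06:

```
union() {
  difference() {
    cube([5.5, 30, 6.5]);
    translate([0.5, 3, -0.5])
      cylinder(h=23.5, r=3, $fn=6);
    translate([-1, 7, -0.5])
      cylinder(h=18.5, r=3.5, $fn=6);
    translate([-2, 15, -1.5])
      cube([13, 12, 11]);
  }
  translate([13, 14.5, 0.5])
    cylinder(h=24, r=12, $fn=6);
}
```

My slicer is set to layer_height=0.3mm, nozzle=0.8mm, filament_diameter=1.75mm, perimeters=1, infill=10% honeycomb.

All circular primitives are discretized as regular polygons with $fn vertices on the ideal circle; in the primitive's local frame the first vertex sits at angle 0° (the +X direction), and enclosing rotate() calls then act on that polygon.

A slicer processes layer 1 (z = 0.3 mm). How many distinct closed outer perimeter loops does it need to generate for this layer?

2

At z = 0.3 mm: the 5.5×30 cube contributes its full rectangle; the r=3 cylinder at (0.5, 3) gives a regular 6-gon of circumradius 3 (constant along its height); the cylinder at (-1, 7): section is a regular 6-gon, circumradius r=3.5; the cube at (-2, 15) (footprint 13×12) is included at this height; Subtracting the remaining from the first: starting from the 5.5×30 cube, the r=3 cylinder at (0.5, 3) partially overlaps it — only the 14.29 mm² overlap (of its 23.38 mm²) is removed, clipping the outline; the r=3.5 cylinder at (-1, 7) partially overlaps it — only the 7.86 mm² overlap (of its 31.83 mm²) is removed, clipping the outline; the 13×12 cube at (-2, 15) partially overlaps it — only the 66.00 mm² overlap (of its 156.00 mm²) is removed, clipping the outline — 2 connected regions; the cylinder at (13, 14.5) is not intersected at this z (z outside [0.5, 24.5]); Taking the union: only that combined region is present, so the union is just that shape — 2 connected regions. The result has 2 disconnected regions.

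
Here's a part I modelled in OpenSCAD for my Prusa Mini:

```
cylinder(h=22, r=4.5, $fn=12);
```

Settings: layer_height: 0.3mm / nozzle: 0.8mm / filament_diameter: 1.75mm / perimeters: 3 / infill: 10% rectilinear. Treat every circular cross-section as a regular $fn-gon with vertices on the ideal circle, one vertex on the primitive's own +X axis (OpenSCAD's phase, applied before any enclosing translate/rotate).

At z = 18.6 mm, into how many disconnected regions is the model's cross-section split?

1

At z = 18.6 mm: the cylinder: section is a regular 12-gon, circumradius r=4.5. The result has 1 disconnected region.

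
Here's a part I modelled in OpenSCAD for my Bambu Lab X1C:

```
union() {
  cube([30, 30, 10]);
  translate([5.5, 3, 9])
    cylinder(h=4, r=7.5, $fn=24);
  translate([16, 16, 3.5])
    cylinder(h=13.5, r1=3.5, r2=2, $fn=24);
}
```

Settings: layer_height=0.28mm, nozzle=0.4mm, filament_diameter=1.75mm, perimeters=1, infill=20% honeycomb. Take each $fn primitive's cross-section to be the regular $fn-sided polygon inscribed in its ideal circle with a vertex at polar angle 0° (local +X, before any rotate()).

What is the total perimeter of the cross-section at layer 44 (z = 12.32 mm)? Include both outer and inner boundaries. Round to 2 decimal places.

62.78 mm

At z = 12.32 mm: the cube does not reach this height (z outside [0, 10]); the r=7.5 cylinder at (5.5, 3) gives a regular 24-gon of circumradius 7.5 (constant along its height) (perimeter = 2·24·7.500·sin(180°/24) = 46.99 mm); the cone at (16, 16): at t=0.653 of its height the radius interpolates to r₁+(r₂−r₁)t = 2.520, giving a regular 24-gon of that circumradius (perimeter = 2·24·2.520·sin(180°/24) = 15.79 mm); Combining (union): the 2 present regions are separate (no shared area or edge), so areas and boundary lengths simply add and each stays a separate island — boundary = 62.78 mm. Overall, the cross-section has 2 separate islands. Total boundary length (outer) = 62.78 mm.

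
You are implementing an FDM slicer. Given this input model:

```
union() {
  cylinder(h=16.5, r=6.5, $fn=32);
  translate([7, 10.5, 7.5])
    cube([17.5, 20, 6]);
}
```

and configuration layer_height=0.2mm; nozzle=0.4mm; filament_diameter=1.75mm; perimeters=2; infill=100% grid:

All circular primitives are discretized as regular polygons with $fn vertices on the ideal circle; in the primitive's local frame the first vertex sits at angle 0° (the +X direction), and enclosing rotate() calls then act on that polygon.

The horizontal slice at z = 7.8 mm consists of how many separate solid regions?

2

At z = 7.8 mm: the r=6.5 cylinder contributes a regular 32-gon of circumradius 6.5; the cube at (7, 10.5) (footprint 17.5×20) is included at this height; Taking the union: the 2 present regions are separate (no shared area or edge), so areas and boundary lengths simply add and each stays a separate island — 2 connected regions. The result has 2 disconnected regions.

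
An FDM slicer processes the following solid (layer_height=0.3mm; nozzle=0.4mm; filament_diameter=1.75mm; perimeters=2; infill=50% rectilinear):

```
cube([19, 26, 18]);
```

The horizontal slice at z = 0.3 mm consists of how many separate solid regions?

1

At z = 0.3 mm: the cube (footprint 19×26) is included at this height. The result has 1 disconnected region.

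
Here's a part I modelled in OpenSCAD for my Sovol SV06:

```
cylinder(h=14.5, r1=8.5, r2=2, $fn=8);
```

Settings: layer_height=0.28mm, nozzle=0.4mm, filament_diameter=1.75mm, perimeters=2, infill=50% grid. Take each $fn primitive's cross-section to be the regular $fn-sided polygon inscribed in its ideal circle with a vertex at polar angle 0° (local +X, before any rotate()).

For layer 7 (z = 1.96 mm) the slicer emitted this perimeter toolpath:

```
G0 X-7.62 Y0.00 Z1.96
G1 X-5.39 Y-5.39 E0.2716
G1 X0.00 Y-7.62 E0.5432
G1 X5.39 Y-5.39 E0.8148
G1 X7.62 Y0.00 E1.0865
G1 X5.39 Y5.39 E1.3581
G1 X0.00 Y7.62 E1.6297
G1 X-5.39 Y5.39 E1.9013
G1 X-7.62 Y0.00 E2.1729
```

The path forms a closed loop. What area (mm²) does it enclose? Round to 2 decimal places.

164.29 mm²

Apply the shoelace formula to the sequence of (X, Y) vertices; enclosed area = 164.29 mm².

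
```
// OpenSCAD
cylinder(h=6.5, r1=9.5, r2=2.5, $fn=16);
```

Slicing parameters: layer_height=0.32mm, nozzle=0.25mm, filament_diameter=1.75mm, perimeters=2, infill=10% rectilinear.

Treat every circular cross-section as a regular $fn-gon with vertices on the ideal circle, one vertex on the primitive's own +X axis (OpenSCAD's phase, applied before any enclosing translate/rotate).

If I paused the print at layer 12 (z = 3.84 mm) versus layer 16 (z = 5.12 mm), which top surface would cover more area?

Layer 12 (z = 3.84): the cone (r1=9.5→r2=2.5) has section circumradius 5.365 here — a regular 16-gon (area = (16/2)·5.365²·sin(360°/16) = 88.11 mm²). So its area = 88.11 mm². Layer 16 (z = 5.12): the cone (r1=9.5→r2=2.5) has section circumradius 3.986 here — a regular 16-gon (area = (16/2)·3.986²·sin(360°/16) = 48.64 mm²). So its area = 48.64 mm². Layer 12 is larger (88.11 vs 48.64 mm²).

layer 12 (z = 3.84 mm)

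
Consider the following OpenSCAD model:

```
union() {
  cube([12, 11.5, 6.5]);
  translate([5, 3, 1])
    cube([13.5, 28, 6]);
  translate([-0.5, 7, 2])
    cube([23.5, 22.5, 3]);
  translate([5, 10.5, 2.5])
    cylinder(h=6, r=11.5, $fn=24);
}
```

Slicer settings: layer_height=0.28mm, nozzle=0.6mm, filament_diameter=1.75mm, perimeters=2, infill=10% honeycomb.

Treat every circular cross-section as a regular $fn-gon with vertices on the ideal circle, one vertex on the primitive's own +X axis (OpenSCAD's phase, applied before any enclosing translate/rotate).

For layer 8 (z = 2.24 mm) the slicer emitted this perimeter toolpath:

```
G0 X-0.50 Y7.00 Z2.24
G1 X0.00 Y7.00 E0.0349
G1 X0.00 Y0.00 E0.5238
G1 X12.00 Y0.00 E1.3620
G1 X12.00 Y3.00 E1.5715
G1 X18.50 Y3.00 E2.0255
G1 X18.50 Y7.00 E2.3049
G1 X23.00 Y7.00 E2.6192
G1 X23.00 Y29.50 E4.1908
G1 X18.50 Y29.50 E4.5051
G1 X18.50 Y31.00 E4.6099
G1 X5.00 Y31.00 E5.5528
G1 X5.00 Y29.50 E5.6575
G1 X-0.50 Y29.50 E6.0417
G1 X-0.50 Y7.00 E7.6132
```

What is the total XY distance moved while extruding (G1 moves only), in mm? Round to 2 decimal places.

109.00 mm

Sum the Euclidean lengths of each G1 segment: total = 109.00 mm.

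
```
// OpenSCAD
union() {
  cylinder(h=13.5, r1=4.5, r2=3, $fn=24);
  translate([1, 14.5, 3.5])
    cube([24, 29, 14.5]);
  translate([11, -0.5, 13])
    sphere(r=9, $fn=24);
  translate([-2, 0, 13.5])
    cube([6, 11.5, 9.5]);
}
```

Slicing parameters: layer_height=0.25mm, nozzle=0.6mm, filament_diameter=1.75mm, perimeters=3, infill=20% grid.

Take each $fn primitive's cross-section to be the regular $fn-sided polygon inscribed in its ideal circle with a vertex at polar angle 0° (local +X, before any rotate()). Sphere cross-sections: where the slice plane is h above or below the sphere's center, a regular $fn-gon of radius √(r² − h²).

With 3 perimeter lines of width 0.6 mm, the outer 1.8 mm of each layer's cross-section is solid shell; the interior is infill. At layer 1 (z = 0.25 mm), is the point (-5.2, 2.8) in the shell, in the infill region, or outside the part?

At z = 0.25 mm: the cone (r1=4.5→r2=3) has section circumradius 4.472 here — a regular 24-gon; the cube at (1, 14.5) is not intersected at this z (z outside [3.5, 18]); the sphere at (11, -0.5) is not intersected at this z (|z−center|=12.750 > r=9); the cube at (-2, 0) is not intersected at this z (z outside [13.5, 23]); Combining (union): only the cone is present, so the union is just that shape — 1 connected region. Overall, the cross-section is a single solid region. The nearest boundary edge runs (-3.16, 3.16)→(-3.87, 2.24); distance from the point to it = 1.44 mm. The point is not inside any of the regions above, so it lies outside the cross-section (1.44 mm from the nearest boundary).

outside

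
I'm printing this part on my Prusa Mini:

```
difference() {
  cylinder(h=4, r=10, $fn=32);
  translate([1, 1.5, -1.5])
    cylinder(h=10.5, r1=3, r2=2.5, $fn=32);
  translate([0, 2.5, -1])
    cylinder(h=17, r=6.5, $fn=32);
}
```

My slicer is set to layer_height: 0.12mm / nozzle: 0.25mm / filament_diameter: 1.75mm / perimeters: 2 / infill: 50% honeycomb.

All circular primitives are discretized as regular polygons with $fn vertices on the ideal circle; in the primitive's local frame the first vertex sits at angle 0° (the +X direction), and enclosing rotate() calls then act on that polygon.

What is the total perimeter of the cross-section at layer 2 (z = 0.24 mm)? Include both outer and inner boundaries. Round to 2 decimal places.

At z = 0.24 mm: the cylinder: section is a regular 32-gon, circumradius r=10 (perimeter = 2·32·10.000·sin(180°/32) = 62.73 mm); the cone at (1, 1.5): at t=0.166 of its height the radius interpolates to r₁+(r₂−r₁)t = 2.917, giving a regular 32-gon of that circumradius (perimeter = 2·32·2.917·sin(180°/32) = 18.30 mm); the r=6.5 cylinder at (0, 2.5) contributes a regular 32-gon of circumradius 6.5 (perimeter = 2·32·6.500·sin(180°/32) = 40.78 mm); After the difference (first − rest): starting from the r=10 cylinder, the cone at (1, 1.5) lies wholly inside it (removes its full 26.56 mm² and its 18.30 mm outline becomes a hole wall); the r=6.5 cylinder at (0, 2.5) partially overlaps it — only the 105.32 mm² overlap (of its 131.88 mm²) is removed, clipping the outline — boundary (outer + 1 inner loop) = 103.51 mm. Overall, the cross-section is one region with 1 hole. Total boundary length (outer + inner) = 103.51 mm.

103.51 mm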